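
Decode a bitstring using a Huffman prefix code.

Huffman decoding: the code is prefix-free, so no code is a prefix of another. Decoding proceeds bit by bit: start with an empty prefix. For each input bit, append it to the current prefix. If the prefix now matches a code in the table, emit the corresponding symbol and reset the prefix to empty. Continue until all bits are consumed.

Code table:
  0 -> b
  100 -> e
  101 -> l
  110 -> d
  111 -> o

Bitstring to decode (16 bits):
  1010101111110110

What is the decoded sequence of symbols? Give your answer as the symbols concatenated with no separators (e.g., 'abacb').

Answer: lblodd

Derivation:
Bit 0: prefix='1' (no match yet)
Bit 1: prefix='10' (no match yet)
Bit 2: prefix='101' -> emit 'l', reset
Bit 3: prefix='0' -> emit 'b', reset
Bit 4: prefix='1' (no match yet)
Bit 5: prefix='10' (no match yet)
Bit 6: prefix='101' -> emit 'l', reset
Bit 7: prefix='1' (no match yet)
Bit 8: prefix='11' (no match yet)
Bit 9: prefix='111' -> emit 'o', reset
Bit 10: prefix='1' (no match yet)
Bit 11: prefix='11' (no match yet)
Bit 12: prefix='110' -> emit 'd', reset
Bit 13: prefix='1' (no match yet)
Bit 14: prefix='11' (no match yet)
Bit 15: prefix='110' -> emit 'd', reset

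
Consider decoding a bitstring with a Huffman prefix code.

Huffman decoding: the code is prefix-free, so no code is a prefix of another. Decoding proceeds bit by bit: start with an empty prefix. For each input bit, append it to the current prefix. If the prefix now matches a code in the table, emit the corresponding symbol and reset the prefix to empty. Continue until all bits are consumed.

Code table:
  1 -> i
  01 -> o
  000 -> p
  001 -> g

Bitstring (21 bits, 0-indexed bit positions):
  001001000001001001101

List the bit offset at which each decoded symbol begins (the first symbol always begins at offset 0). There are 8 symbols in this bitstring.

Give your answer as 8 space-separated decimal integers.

Bit 0: prefix='0' (no match yet)
Bit 1: prefix='00' (no match yet)
Bit 2: prefix='001' -> emit 'g', reset
Bit 3: prefix='0' (no match yet)
Bit 4: prefix='00' (no match yet)
Bit 5: prefix='001' -> emit 'g', reset
Bit 6: prefix='0' (no match yet)
Bit 7: prefix='00' (no match yet)
Bit 8: prefix='000' -> emit 'p', reset
Bit 9: prefix='0' (no match yet)
Bit 10: prefix='00' (no match yet)
Bit 11: prefix='001' -> emit 'g', reset
Bit 12: prefix='0' (no match yet)
Bit 13: prefix='00' (no match yet)
Bit 14: prefix='001' -> emit 'g', reset
Bit 15: prefix='0' (no match yet)
Bit 16: prefix='00' (no match yet)
Bit 17: prefix='001' -> emit 'g', reset
Bit 18: prefix='1' -> emit 'i', reset
Bit 19: prefix='0' (no match yet)
Bit 20: prefix='01' -> emit 'o', reset

Answer: 0 3 6 9 12 15 18 19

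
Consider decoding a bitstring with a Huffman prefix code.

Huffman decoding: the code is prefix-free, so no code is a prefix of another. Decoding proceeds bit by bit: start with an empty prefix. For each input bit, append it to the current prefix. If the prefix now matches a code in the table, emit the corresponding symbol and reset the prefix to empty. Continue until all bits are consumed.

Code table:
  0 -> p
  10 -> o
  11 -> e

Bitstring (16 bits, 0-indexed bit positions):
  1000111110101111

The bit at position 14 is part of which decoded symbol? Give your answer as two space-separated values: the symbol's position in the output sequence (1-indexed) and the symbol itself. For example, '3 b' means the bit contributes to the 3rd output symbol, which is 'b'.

Answer: 9 e

Derivation:
Bit 0: prefix='1' (no match yet)
Bit 1: prefix='10' -> emit 'o', reset
Bit 2: prefix='0' -> emit 'p', reset
Bit 3: prefix='0' -> emit 'p', reset
Bit 4: prefix='1' (no match yet)
Bit 5: prefix='11' -> emit 'e', reset
Bit 6: prefix='1' (no match yet)
Bit 7: prefix='11' -> emit 'e', reset
Bit 8: prefix='1' (no match yet)
Bit 9: prefix='10' -> emit 'o', reset
Bit 10: prefix='1' (no match yet)
Bit 11: prefix='10' -> emit 'o', reset
Bit 12: prefix='1' (no match yet)
Bit 13: prefix='11' -> emit 'e', reset
Bit 14: prefix='1' (no match yet)
Bit 15: prefix='11' -> emit 'e', reset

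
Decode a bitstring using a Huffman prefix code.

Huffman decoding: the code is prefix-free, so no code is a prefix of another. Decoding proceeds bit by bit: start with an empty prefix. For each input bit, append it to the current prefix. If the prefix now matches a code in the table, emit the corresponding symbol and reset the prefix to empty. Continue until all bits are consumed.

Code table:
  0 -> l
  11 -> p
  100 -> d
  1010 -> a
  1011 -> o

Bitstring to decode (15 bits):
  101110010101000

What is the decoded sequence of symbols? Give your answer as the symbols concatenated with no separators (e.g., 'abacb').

Bit 0: prefix='1' (no match yet)
Bit 1: prefix='10' (no match yet)
Bit 2: prefix='101' (no match yet)
Bit 3: prefix='1011' -> emit 'o', reset
Bit 4: prefix='1' (no match yet)
Bit 5: prefix='10' (no match yet)
Bit 6: prefix='100' -> emit 'd', reset
Bit 7: prefix='1' (no match yet)
Bit 8: prefix='10' (no match yet)
Bit 9: prefix='101' (no match yet)
Bit 10: prefix='1010' -> emit 'a', reset
Bit 11: prefix='1' (no match yet)
Bit 12: prefix='10' (no match yet)
Bit 13: prefix='100' -> emit 'd', reset
Bit 14: prefix='0' -> emit 'l', reset

Answer: odadl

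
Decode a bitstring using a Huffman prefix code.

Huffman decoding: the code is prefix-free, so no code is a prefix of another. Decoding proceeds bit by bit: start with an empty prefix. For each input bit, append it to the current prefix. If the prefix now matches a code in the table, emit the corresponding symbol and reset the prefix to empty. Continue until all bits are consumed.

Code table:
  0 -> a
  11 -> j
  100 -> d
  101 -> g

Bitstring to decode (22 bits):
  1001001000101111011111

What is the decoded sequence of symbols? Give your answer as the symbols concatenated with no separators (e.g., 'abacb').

Answer: dddagjgjj

Derivation:
Bit 0: prefix='1' (no match yet)
Bit 1: prefix='10' (no match yet)
Bit 2: prefix='100' -> emit 'd', reset
Bit 3: prefix='1' (no match yet)
Bit 4: prefix='10' (no match yet)
Bit 5: prefix='100' -> emit 'd', reset
Bit 6: prefix='1' (no match yet)
Bit 7: prefix='10' (no match yet)
Bit 8: prefix='100' -> emit 'd', reset
Bit 9: prefix='0' -> emit 'a', reset
Bit 10: prefix='1' (no match yet)
Bit 11: prefix='10' (no match yet)
Bit 12: prefix='101' -> emit 'g', reset
Bit 13: prefix='1' (no match yet)
Bit 14: prefix='11' -> emit 'j', reset
Bit 15: prefix='1' (no match yet)
Bit 16: prefix='10' (no match yet)
Bit 17: prefix='101' -> emit 'g', reset
Bit 18: prefix='1' (no match yet)
Bit 19: prefix='11' -> emit 'j', reset
Bit 20: prefix='1' (no match yet)
Bit 21: prefix='11' -> emit 'j', reset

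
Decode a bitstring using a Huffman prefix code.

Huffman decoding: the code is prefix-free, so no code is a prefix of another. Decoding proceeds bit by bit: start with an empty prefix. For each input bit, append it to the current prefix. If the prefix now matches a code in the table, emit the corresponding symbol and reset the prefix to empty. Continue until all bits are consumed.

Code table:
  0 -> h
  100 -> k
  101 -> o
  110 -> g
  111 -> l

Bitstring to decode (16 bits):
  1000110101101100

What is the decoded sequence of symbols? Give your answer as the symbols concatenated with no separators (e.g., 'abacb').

Answer: khgook

Derivation:
Bit 0: prefix='1' (no match yet)
Bit 1: prefix='10' (no match yet)
Bit 2: prefix='100' -> emit 'k', reset
Bit 3: prefix='0' -> emit 'h', reset
Bit 4: prefix='1' (no match yet)
Bit 5: prefix='11' (no match yet)
Bit 6: prefix='110' -> emit 'g', reset
Bit 7: prefix='1' (no match yet)
Bit 8: prefix='10' (no match yet)
Bit 9: prefix='101' -> emit 'o', reset
Bit 10: prefix='1' (no match yet)
Bit 11: prefix='10' (no match yet)
Bit 12: prefix='101' -> emit 'o', reset
Bit 13: prefix='1' (no match yet)
Bit 14: prefix='10' (no match yet)
Bit 15: prefix='100' -> emit 'k', reset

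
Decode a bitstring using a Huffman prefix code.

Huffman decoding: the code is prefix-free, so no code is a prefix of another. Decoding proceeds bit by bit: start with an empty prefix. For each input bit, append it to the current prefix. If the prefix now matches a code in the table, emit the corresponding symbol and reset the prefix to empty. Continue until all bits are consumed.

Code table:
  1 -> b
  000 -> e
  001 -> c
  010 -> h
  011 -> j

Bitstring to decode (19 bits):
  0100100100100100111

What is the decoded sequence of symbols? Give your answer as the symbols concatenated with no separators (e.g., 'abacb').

Bit 0: prefix='0' (no match yet)
Bit 1: prefix='01' (no match yet)
Bit 2: prefix='010' -> emit 'h', reset
Bit 3: prefix='0' (no match yet)
Bit 4: prefix='01' (no match yet)
Bit 5: prefix='010' -> emit 'h', reset
Bit 6: prefix='0' (no match yet)
Bit 7: prefix='01' (no match yet)
Bit 8: prefix='010' -> emit 'h', reset
Bit 9: prefix='0' (no match yet)
Bit 10: prefix='01' (no match yet)
Bit 11: prefix='010' -> emit 'h', reset
Bit 12: prefix='0' (no match yet)
Bit 13: prefix='01' (no match yet)
Bit 14: prefix='010' -> emit 'h', reset
Bit 15: prefix='0' (no match yet)
Bit 16: prefix='01' (no match yet)
Bit 17: prefix='011' -> emit 'j', reset
Bit 18: prefix='1' -> emit 'b', reset

Answer: hhhhhjb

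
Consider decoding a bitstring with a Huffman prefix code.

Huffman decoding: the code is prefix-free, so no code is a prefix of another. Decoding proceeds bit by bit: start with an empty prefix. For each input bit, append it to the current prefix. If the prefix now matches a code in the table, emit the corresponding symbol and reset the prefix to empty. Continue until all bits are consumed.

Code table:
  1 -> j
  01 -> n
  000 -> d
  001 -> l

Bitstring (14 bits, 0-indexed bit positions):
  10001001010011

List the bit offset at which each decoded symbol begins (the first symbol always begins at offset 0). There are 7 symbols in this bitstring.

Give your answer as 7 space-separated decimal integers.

Answer: 0 1 4 5 8 10 13

Derivation:
Bit 0: prefix='1' -> emit 'j', reset
Bit 1: prefix='0' (no match yet)
Bit 2: prefix='00' (no match yet)
Bit 3: prefix='000' -> emit 'd', reset
Bit 4: prefix='1' -> emit 'j', reset
Bit 5: prefix='0' (no match yet)
Bit 6: prefix='00' (no match yet)
Bit 7: prefix='001' -> emit 'l', reset
Bit 8: prefix='0' (no match yet)
Bit 9: prefix='01' -> emit 'n', reset
Bit 10: prefix='0' (no match yet)
Bit 11: prefix='00' (no match yet)
Bit 12: prefix='001' -> emit 'l', reset
Bit 13: prefix='1' -> emit 'j', reset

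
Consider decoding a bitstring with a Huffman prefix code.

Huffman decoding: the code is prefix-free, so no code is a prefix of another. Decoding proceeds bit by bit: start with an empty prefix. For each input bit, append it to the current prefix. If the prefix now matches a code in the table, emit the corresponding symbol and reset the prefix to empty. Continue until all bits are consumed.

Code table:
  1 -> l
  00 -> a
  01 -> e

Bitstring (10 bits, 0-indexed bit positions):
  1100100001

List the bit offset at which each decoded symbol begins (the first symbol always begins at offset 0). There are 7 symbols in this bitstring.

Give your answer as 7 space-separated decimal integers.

Answer: 0 1 2 4 5 7 9

Derivation:
Bit 0: prefix='1' -> emit 'l', reset
Bit 1: prefix='1' -> emit 'l', reset
Bit 2: prefix='0' (no match yet)
Bit 3: prefix='00' -> emit 'a', reset
Bit 4: prefix='1' -> emit 'l', reset
Bit 5: prefix='0' (no match yet)
Bit 6: prefix='00' -> emit 'a', reset
Bit 7: prefix='0' (no match yet)
Bit 8: prefix='00' -> emit 'a', reset
Bit 9: prefix='1' -> emit 'l', reset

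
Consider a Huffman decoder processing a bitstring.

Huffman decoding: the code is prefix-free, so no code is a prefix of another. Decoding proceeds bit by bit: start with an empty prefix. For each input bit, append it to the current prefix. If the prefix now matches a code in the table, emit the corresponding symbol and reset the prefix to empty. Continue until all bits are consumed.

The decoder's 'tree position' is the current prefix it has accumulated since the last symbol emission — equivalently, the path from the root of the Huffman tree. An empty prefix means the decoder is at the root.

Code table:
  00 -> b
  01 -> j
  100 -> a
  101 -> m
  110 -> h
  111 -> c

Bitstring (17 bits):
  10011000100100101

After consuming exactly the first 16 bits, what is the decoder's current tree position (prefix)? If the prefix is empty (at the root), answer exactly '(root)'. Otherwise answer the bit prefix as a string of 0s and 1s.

Answer: 10

Derivation:
Bit 0: prefix='1' (no match yet)
Bit 1: prefix='10' (no match yet)
Bit 2: prefix='100' -> emit 'a', reset
Bit 3: prefix='1' (no match yet)
Bit 4: prefix='11' (no match yet)
Bit 5: prefix='110' -> emit 'h', reset
Bit 6: prefix='0' (no match yet)
Bit 7: prefix='00' -> emit 'b', reset
Bit 8: prefix='1' (no match yet)
Bit 9: prefix='10' (no match yet)
Bit 10: prefix='100' -> emit 'a', reset
Bit 11: prefix='1' (no match yet)
Bit 12: prefix='10' (no match yet)
Bit 13: prefix='100' -> emit 'a', reset
Bit 14: prefix='1' (no match yet)
Bit 15: prefix='10' (no match yet)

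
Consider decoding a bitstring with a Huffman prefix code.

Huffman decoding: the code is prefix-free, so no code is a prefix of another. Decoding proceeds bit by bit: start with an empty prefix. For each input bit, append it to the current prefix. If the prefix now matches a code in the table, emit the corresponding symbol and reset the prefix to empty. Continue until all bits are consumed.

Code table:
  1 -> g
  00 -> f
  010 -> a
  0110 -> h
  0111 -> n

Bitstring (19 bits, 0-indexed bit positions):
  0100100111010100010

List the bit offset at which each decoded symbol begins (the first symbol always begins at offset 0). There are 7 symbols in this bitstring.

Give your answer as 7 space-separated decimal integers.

Answer: 0 3 6 10 13 14 16

Derivation:
Bit 0: prefix='0' (no match yet)
Bit 1: prefix='01' (no match yet)
Bit 2: prefix='010' -> emit 'a', reset
Bit 3: prefix='0' (no match yet)
Bit 4: prefix='01' (no match yet)
Bit 5: prefix='010' -> emit 'a', reset
Bit 6: prefix='0' (no match yet)
Bit 7: prefix='01' (no match yet)
Bit 8: prefix='011' (no match yet)
Bit 9: prefix='0111' -> emit 'n', reset
Bit 10: prefix='0' (no match yet)
Bit 11: prefix='01' (no match yet)
Bit 12: prefix='010' -> emit 'a', reset
Bit 13: prefix='1' -> emit 'g', reset
Bit 14: prefix='0' (no match yet)
Bit 15: prefix='00' -> emit 'f', reset
Bit 16: prefix='0' (no match yet)
Bit 17: prefix='01' (no match yet)
Bit 18: prefix='010' -> emit 'a', reset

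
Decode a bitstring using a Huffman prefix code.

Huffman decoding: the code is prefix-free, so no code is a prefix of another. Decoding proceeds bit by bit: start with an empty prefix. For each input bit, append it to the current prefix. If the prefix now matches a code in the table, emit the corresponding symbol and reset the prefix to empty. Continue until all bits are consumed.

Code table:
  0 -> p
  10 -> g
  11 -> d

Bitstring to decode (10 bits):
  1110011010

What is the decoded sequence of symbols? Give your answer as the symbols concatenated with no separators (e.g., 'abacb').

Bit 0: prefix='1' (no match yet)
Bit 1: prefix='11' -> emit 'd', reset
Bit 2: prefix='1' (no match yet)
Bit 3: prefix='10' -> emit 'g', reset
Bit 4: prefix='0' -> emit 'p', reset
Bit 5: prefix='1' (no match yet)
Bit 6: prefix='11' -> emit 'd', reset
Bit 7: prefix='0' -> emit 'p', reset
Bit 8: prefix='1' (no match yet)
Bit 9: prefix='10' -> emit 'g', reset

Answer: dgpdpg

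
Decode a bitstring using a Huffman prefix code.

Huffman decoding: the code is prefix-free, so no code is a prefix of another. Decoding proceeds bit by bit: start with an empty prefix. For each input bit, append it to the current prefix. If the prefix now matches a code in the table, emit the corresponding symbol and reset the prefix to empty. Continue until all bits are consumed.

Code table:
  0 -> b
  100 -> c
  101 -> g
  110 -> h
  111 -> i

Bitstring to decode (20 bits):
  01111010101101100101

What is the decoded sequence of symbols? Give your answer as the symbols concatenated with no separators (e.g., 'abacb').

Answer: bigbggcg

Derivation:
Bit 0: prefix='0' -> emit 'b', reset
Bit 1: prefix='1' (no match yet)
Bit 2: prefix='11' (no match yet)
Bit 3: prefix='111' -> emit 'i', reset
Bit 4: prefix='1' (no match yet)
Bit 5: prefix='10' (no match yet)
Bit 6: prefix='101' -> emit 'g', reset
Bit 7: prefix='0' -> emit 'b', reset
Bit 8: prefix='1' (no match yet)
Bit 9: prefix='10' (no match yet)
Bit 10: prefix='101' -> emit 'g', reset
Bit 11: prefix='1' (no match yet)
Bit 12: prefix='10' (no match yet)
Bit 13: prefix='101' -> emit 'g', reset
Bit 14: prefix='1' (no match yet)
Bit 15: prefix='10' (no match yet)
Bit 16: prefix='100' -> emit 'c', reset
Bit 17: prefix='1' (no match yet)
Bit 18: prefix='10' (no match yet)
Bit 19: prefix='101' -> emit 'g', reset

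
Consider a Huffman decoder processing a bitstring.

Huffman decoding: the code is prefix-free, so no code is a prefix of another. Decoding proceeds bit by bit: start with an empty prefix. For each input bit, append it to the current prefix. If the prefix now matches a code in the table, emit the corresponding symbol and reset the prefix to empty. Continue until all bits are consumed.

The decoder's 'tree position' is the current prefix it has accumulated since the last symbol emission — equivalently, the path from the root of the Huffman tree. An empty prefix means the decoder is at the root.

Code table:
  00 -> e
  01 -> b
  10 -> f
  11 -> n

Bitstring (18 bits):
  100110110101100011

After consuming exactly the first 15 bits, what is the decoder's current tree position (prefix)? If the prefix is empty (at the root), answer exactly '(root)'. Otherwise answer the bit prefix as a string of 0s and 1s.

Bit 0: prefix='1' (no match yet)
Bit 1: prefix='10' -> emit 'f', reset
Bit 2: prefix='0' (no match yet)
Bit 3: prefix='01' -> emit 'b', reset
Bit 4: prefix='1' (no match yet)
Bit 5: prefix='10' -> emit 'f', reset
Bit 6: prefix='1' (no match yet)
Bit 7: prefix='11' -> emit 'n', reset
Bit 8: prefix='0' (no match yet)
Bit 9: prefix='01' -> emit 'b', reset
Bit 10: prefix='0' (no match yet)
Bit 11: prefix='01' -> emit 'b', reset
Bit 12: prefix='1' (no match yet)
Bit 13: prefix='10' -> emit 'f', reset
Bit 14: prefix='0' (no match yet)

Answer: 0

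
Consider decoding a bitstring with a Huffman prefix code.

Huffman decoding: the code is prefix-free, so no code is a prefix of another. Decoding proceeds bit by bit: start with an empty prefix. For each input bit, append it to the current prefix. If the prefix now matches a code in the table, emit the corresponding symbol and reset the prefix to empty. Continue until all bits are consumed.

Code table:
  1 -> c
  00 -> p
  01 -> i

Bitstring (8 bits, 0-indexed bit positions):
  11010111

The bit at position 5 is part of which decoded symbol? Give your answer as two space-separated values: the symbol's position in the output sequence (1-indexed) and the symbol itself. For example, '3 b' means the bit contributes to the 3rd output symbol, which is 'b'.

Bit 0: prefix='1' -> emit 'c', reset
Bit 1: prefix='1' -> emit 'c', reset
Bit 2: prefix='0' (no match yet)
Bit 3: prefix='01' -> emit 'i', reset
Bit 4: prefix='0' (no match yet)
Bit 5: prefix='01' -> emit 'i', reset
Bit 6: prefix='1' -> emit 'c', reset
Bit 7: prefix='1' -> emit 'c', reset

Answer: 4 i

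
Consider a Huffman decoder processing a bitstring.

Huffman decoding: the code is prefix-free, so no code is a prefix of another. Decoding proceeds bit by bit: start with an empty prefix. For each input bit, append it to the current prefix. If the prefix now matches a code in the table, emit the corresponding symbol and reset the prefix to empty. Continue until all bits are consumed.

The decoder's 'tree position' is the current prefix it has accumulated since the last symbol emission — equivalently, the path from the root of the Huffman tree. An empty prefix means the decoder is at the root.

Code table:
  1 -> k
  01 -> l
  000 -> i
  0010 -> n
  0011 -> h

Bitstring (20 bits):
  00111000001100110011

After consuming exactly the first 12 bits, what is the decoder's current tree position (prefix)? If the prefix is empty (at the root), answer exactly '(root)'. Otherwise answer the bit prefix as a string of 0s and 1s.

Answer: (root)

Derivation:
Bit 0: prefix='0' (no match yet)
Bit 1: prefix='00' (no match yet)
Bit 2: prefix='001' (no match yet)
Bit 3: prefix='0011' -> emit 'h', reset
Bit 4: prefix='1' -> emit 'k', reset
Bit 5: prefix='0' (no match yet)
Bit 6: prefix='00' (no match yet)
Bit 7: prefix='000' -> emit 'i', reset
Bit 8: prefix='0' (no match yet)
Bit 9: prefix='00' (no match yet)
Bit 10: prefix='001' (no match yet)
Bit 11: prefix='0011' -> emit 'h', reset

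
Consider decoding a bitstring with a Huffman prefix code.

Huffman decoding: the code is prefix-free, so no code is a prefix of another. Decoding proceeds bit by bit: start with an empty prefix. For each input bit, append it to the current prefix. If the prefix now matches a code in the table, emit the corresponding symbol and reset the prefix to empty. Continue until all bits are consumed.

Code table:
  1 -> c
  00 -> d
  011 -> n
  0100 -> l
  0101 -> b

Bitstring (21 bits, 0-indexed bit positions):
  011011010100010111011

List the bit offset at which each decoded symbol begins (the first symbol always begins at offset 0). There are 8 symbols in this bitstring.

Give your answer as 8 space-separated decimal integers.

Bit 0: prefix='0' (no match yet)
Bit 1: prefix='01' (no match yet)
Bit 2: prefix='011' -> emit 'n', reset
Bit 3: prefix='0' (no match yet)
Bit 4: prefix='01' (no match yet)
Bit 5: prefix='011' -> emit 'n', reset
Bit 6: prefix='0' (no match yet)
Bit 7: prefix='01' (no match yet)
Bit 8: prefix='010' (no match yet)
Bit 9: prefix='0101' -> emit 'b', reset
Bit 10: prefix='0' (no match yet)
Bit 11: prefix='00' -> emit 'd', reset
Bit 12: prefix='0' (no match yet)
Bit 13: prefix='01' (no match yet)
Bit 14: prefix='010' (no match yet)
Bit 15: prefix='0101' -> emit 'b', reset
Bit 16: prefix='1' -> emit 'c', reset
Bit 17: prefix='1' -> emit 'c', reset
Bit 18: prefix='0' (no match yet)
Bit 19: prefix='01' (no match yet)
Bit 20: prefix='011' -> emit 'n', reset

Answer: 0 3 6 10 12 16 17 18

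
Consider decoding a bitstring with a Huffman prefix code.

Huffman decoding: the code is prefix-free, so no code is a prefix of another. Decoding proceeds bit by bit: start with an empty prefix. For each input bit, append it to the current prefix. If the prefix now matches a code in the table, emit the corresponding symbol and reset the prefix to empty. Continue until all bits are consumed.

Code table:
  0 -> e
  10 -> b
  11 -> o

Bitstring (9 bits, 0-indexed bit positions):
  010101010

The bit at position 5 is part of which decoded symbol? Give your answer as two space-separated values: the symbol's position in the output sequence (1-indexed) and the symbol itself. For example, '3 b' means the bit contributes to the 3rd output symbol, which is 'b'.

Answer: 4 b

Derivation:
Bit 0: prefix='0' -> emit 'e', reset
Bit 1: prefix='1' (no match yet)
Bit 2: prefix='10' -> emit 'b', reset
Bit 3: prefix='1' (no match yet)
Bit 4: prefix='10' -> emit 'b', reset
Bit 5: prefix='1' (no match yet)
Bit 6: prefix='10' -> emit 'b', reset
Bit 7: prefix='1' (no match yet)
Bit 8: prefix='10' -> emit 'b', reset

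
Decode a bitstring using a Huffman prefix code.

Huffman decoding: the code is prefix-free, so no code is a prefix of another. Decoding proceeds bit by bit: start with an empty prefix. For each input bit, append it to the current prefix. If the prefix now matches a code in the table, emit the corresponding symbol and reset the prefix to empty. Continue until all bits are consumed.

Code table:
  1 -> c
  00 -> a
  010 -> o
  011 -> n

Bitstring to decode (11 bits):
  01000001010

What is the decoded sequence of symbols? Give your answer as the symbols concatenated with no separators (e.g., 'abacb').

Bit 0: prefix='0' (no match yet)
Bit 1: prefix='01' (no match yet)
Bit 2: prefix='010' -> emit 'o', reset
Bit 3: prefix='0' (no match yet)
Bit 4: prefix='00' -> emit 'a', reset
Bit 5: prefix='0' (no match yet)
Bit 6: prefix='00' -> emit 'a', reset
Bit 7: prefix='1' -> emit 'c', reset
Bit 8: prefix='0' (no match yet)
Bit 9: prefix='01' (no match yet)
Bit 10: prefix='010' -> emit 'o', reset

Answer: oaaco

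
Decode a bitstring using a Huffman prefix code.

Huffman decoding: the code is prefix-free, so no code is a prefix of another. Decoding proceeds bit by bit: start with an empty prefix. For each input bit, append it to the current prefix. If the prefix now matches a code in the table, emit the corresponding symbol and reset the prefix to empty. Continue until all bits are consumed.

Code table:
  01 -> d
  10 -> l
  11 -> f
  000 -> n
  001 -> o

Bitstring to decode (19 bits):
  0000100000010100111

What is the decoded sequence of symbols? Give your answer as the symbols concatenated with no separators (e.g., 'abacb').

Bit 0: prefix='0' (no match yet)
Bit 1: prefix='00' (no match yet)
Bit 2: prefix='000' -> emit 'n', reset
Bit 3: prefix='0' (no match yet)
Bit 4: prefix='01' -> emit 'd', reset
Bit 5: prefix='0' (no match yet)
Bit 6: prefix='00' (no match yet)
Bit 7: prefix='000' -> emit 'n', reset
Bit 8: prefix='0' (no match yet)
Bit 9: prefix='00' (no match yet)
Bit 10: prefix='000' -> emit 'n', reset
Bit 11: prefix='1' (no match yet)
Bit 12: prefix='10' -> emit 'l', reset
Bit 13: prefix='1' (no match yet)
Bit 14: prefix='10' -> emit 'l', reset
Bit 15: prefix='0' (no match yet)
Bit 16: prefix='01' -> emit 'd', reset
Bit 17: prefix='1' (no match yet)
Bit 18: prefix='11' -> emit 'f', reset

Answer: ndnnlldf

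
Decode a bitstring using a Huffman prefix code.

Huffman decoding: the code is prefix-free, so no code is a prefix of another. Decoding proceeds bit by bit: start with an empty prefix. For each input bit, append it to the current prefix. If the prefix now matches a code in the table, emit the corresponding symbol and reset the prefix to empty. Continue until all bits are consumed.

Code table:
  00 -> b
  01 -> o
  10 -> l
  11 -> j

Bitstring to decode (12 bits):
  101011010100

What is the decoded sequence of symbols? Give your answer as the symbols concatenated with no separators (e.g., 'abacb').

Answer: lljoob

Derivation:
Bit 0: prefix='1' (no match yet)
Bit 1: prefix='10' -> emit 'l', reset
Bit 2: prefix='1' (no match yet)
Bit 3: prefix='10' -> emit 'l', reset
Bit 4: prefix='1' (no match yet)
Bit 5: prefix='11' -> emit 'j', reset
Bit 6: prefix='0' (no match yet)
Bit 7: prefix='01' -> emit 'o', reset
Bit 8: prefix='0' (no match yet)
Bit 9: prefix='01' -> emit 'o', reset
Bit 10: prefix='0' (no match yet)
Bit 11: prefix='00' -> emit 'b', reset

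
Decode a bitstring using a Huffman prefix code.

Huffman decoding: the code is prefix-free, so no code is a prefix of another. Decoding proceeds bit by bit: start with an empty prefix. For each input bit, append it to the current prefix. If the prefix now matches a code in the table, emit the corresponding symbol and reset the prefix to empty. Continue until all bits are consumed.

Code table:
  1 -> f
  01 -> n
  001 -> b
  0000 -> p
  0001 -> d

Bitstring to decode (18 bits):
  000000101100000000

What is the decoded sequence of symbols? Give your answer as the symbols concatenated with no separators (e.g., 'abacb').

Answer: pbnfpp

Derivation:
Bit 0: prefix='0' (no match yet)
Bit 1: prefix='00' (no match yet)
Bit 2: prefix='000' (no match yet)
Bit 3: prefix='0000' -> emit 'p', reset
Bit 4: prefix='0' (no match yet)
Bit 5: prefix='00' (no match yet)
Bit 6: prefix='001' -> emit 'b', reset
Bit 7: prefix='0' (no match yet)
Bit 8: prefix='01' -> emit 'n', reset
Bit 9: prefix='1' -> emit 'f', reset
Bit 10: prefix='0' (no match yet)
Bit 11: prefix='00' (no match yet)
Bit 12: prefix='000' (no match yet)
Bit 13: prefix='0000' -> emit 'p', reset
Bit 14: prefix='0' (no match yet)
Bit 15: prefix='00' (no match yet)
Bit 16: prefix='000' (no match yet)
Bit 17: prefix='0000' -> emit 'p', reset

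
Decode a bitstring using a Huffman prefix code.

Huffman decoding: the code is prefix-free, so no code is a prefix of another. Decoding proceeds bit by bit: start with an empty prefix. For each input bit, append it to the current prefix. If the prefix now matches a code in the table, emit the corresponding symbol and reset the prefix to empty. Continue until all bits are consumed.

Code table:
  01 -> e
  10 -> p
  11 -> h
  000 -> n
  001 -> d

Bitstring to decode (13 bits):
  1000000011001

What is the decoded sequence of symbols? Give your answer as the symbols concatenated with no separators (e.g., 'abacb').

Answer: pnnhd

Derivation:
Bit 0: prefix='1' (no match yet)
Bit 1: prefix='10' -> emit 'p', reset
Bit 2: prefix='0' (no match yet)
Bit 3: prefix='00' (no match yet)
Bit 4: prefix='000' -> emit 'n', reset
Bit 5: prefix='0' (no match yet)
Bit 6: prefix='00' (no match yet)
Bit 7: prefix='000' -> emit 'n', reset
Bit 8: prefix='1' (no match yet)
Bit 9: prefix='11' -> emit 'h', reset
Bit 10: prefix='0' (no match yet)
Bit 11: prefix='00' (no match yet)
Bit 12: prefix='001' -> emit 'd', reset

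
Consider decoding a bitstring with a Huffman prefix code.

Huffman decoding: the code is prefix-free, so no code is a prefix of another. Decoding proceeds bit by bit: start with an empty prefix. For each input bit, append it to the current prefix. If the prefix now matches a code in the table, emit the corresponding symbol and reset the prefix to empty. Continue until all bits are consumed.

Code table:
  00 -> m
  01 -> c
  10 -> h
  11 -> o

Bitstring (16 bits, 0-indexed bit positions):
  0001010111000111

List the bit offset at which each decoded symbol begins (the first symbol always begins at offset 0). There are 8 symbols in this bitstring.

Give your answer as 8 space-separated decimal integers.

Answer: 0 2 4 6 8 10 12 14

Derivation:
Bit 0: prefix='0' (no match yet)
Bit 1: prefix='00' -> emit 'm', reset
Bit 2: prefix='0' (no match yet)
Bit 3: prefix='01' -> emit 'c', reset
Bit 4: prefix='0' (no match yet)
Bit 5: prefix='01' -> emit 'c', reset
Bit 6: prefix='0' (no match yet)
Bit 7: prefix='01' -> emit 'c', reset
Bit 8: prefix='1' (no match yet)
Bit 9: prefix='11' -> emit 'o', reset
Bit 10: prefix='0' (no match yet)
Bit 11: prefix='00' -> emit 'm', reset
Bit 12: prefix='0' (no match yet)
Bit 13: prefix='01' -> emit 'c', reset
Bit 14: prefix='1' (no match yet)
Bit 15: prefix='11' -> emit 'o', reset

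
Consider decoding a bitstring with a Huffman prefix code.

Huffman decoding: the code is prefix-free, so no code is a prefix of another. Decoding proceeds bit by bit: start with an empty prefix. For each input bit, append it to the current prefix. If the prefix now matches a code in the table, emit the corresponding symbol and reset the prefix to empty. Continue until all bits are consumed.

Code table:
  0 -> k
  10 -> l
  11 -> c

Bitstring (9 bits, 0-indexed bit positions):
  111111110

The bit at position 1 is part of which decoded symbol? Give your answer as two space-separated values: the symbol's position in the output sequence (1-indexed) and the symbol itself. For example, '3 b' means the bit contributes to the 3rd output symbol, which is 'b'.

Bit 0: prefix='1' (no match yet)
Bit 1: prefix='11' -> emit 'c', reset
Bit 2: prefix='1' (no match yet)
Bit 3: prefix='11' -> emit 'c', reset
Bit 4: prefix='1' (no match yet)
Bit 5: prefix='11' -> emit 'c', reset

Answer: 1 c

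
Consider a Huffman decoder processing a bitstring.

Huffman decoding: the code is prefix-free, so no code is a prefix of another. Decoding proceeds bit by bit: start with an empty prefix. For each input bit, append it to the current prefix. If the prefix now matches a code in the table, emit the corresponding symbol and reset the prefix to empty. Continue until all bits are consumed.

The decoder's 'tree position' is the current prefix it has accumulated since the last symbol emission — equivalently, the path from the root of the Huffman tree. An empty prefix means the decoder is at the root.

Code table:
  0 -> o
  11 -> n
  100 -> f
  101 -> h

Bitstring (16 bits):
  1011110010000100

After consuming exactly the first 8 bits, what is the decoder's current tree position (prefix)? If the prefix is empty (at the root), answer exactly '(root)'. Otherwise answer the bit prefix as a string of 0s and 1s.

Bit 0: prefix='1' (no match yet)
Bit 1: prefix='10' (no match yet)
Bit 2: prefix='101' -> emit 'h', reset
Bit 3: prefix='1' (no match yet)
Bit 4: prefix='11' -> emit 'n', reset
Bit 5: prefix='1' (no match yet)
Bit 6: prefix='10' (no match yet)
Bit 7: prefix='100' -> emit 'f', reset

Answer: (root)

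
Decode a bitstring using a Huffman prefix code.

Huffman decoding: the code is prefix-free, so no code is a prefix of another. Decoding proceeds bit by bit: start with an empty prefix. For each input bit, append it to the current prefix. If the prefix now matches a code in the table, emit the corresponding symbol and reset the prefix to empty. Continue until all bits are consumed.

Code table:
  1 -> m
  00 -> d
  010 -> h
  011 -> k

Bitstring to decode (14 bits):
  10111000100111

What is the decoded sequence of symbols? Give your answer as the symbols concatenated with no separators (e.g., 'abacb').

Answer: mkmdhkm

Derivation:
Bit 0: prefix='1' -> emit 'm', reset
Bit 1: prefix='0' (no match yet)
Bit 2: prefix='01' (no match yet)
Bit 3: prefix='011' -> emit 'k', reset
Bit 4: prefix='1' -> emit 'm', reset
Bit 5: prefix='0' (no match yet)
Bit 6: prefix='00' -> emit 'd', reset
Bit 7: prefix='0' (no match yet)
Bit 8: prefix='01' (no match yet)
Bit 9: prefix='010' -> emit 'h', reset
Bit 10: prefix='0' (no match yet)
Bit 11: prefix='01' (no match yet)
Bit 12: prefix='011' -> emit 'k', reset
Bit 13: prefix='1' -> emit 'm', reset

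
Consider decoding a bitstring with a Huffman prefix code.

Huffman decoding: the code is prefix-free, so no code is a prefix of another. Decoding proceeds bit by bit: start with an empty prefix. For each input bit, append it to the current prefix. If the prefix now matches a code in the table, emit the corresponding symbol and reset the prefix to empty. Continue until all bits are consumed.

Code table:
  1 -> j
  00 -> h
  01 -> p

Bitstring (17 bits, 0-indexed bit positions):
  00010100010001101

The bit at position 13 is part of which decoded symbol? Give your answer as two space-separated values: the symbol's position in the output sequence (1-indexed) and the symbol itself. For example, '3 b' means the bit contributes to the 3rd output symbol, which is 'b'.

Bit 0: prefix='0' (no match yet)
Bit 1: prefix='00' -> emit 'h', reset
Bit 2: prefix='0' (no match yet)
Bit 3: prefix='01' -> emit 'p', reset
Bit 4: prefix='0' (no match yet)
Bit 5: prefix='01' -> emit 'p', reset
Bit 6: prefix='0' (no match yet)
Bit 7: prefix='00' -> emit 'h', reset
Bit 8: prefix='0' (no match yet)
Bit 9: prefix='01' -> emit 'p', reset
Bit 10: prefix='0' (no match yet)
Bit 11: prefix='00' -> emit 'h', reset
Bit 12: prefix='0' (no match yet)
Bit 13: prefix='01' -> emit 'p', reset
Bit 14: prefix='1' -> emit 'j', reset
Bit 15: prefix='0' (no match yet)
Bit 16: prefix='01' -> emit 'p', reset

Answer: 7 p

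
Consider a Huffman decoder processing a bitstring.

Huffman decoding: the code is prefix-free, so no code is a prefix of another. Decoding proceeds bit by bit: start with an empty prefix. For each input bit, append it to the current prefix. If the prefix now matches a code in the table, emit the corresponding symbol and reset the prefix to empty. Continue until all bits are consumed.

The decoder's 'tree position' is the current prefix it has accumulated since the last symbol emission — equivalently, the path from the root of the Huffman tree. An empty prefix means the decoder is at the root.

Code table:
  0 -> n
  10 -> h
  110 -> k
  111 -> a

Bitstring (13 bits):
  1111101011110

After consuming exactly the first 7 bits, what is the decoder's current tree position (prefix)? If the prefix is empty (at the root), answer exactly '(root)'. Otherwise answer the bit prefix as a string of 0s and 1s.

Answer: 1

Derivation:
Bit 0: prefix='1' (no match yet)
Bit 1: prefix='11' (no match yet)
Bit 2: prefix='111' -> emit 'a', reset
Bit 3: prefix='1' (no match yet)
Bit 4: prefix='11' (no match yet)
Bit 5: prefix='110' -> emit 'k', reset
Bit 6: prefix='1' (no match yet)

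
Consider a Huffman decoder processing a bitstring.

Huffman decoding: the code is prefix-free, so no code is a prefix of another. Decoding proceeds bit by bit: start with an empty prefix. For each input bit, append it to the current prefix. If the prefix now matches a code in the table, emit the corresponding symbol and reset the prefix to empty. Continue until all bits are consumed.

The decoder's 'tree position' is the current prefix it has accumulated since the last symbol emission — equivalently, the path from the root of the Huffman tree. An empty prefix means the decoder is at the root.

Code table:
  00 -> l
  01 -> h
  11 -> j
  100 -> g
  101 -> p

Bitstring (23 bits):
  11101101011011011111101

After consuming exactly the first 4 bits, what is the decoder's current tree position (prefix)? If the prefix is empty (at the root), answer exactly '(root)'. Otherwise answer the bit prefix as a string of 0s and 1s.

Answer: 10

Derivation:
Bit 0: prefix='1' (no match yet)
Bit 1: prefix='11' -> emit 'j', reset
Bit 2: prefix='1' (no match yet)
Bit 3: prefix='10' (no match yet)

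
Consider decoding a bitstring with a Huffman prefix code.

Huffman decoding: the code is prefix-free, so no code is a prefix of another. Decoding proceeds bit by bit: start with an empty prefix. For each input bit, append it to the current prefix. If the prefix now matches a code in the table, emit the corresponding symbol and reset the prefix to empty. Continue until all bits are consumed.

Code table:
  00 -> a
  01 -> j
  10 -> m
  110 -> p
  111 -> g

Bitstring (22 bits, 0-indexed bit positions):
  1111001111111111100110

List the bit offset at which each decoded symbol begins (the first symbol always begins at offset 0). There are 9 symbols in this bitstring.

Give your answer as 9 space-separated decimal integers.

Answer: 0 3 5 7 10 13 16 18 20

Derivation:
Bit 0: prefix='1' (no match yet)
Bit 1: prefix='11' (no match yet)
Bit 2: prefix='111' -> emit 'g', reset
Bit 3: prefix='1' (no match yet)
Bit 4: prefix='10' -> emit 'm', reset
Bit 5: prefix='0' (no match yet)
Bit 6: prefix='01' -> emit 'j', reset
Bit 7: prefix='1' (no match yet)
Bit 8: prefix='11' (no match yet)
Bit 9: prefix='111' -> emit 'g', reset
Bit 10: prefix='1' (no match yet)
Bit 11: prefix='11' (no match yet)
Bit 12: prefix='111' -> emit 'g', reset
Bit 13: prefix='1' (no match yet)
Bit 14: prefix='11' (no match yet)
Bit 15: prefix='111' -> emit 'g', reset
Bit 16: prefix='1' (no match yet)
Bit 17: prefix='10' -> emit 'm', reset
Bit 18: prefix='0' (no match yet)
Bit 19: prefix='01' -> emit 'j', reset
Bit 20: prefix='1' (no match yet)
Bit 21: prefix='10' -> emit 'm', reset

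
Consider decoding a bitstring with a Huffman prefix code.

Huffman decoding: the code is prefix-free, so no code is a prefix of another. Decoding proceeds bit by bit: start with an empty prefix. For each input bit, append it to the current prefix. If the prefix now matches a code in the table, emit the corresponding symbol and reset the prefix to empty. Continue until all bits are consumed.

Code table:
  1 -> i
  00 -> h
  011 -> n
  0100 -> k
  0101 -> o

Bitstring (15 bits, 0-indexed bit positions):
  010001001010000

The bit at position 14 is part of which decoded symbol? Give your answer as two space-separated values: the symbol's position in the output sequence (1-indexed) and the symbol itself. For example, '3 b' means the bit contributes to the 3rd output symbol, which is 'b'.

Bit 0: prefix='0' (no match yet)
Bit 1: prefix='01' (no match yet)
Bit 2: prefix='010' (no match yet)
Bit 3: prefix='0100' -> emit 'k', reset
Bit 4: prefix='0' (no match yet)
Bit 5: prefix='01' (no match yet)
Bit 6: prefix='010' (no match yet)
Bit 7: prefix='0100' -> emit 'k', reset
Bit 8: prefix='1' -> emit 'i', reset
Bit 9: prefix='0' (no match yet)
Bit 10: prefix='01' (no match yet)
Bit 11: prefix='010' (no match yet)
Bit 12: prefix='0100' -> emit 'k', reset
Bit 13: prefix='0' (no match yet)
Bit 14: prefix='00' -> emit 'h', reset

Answer: 5 h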